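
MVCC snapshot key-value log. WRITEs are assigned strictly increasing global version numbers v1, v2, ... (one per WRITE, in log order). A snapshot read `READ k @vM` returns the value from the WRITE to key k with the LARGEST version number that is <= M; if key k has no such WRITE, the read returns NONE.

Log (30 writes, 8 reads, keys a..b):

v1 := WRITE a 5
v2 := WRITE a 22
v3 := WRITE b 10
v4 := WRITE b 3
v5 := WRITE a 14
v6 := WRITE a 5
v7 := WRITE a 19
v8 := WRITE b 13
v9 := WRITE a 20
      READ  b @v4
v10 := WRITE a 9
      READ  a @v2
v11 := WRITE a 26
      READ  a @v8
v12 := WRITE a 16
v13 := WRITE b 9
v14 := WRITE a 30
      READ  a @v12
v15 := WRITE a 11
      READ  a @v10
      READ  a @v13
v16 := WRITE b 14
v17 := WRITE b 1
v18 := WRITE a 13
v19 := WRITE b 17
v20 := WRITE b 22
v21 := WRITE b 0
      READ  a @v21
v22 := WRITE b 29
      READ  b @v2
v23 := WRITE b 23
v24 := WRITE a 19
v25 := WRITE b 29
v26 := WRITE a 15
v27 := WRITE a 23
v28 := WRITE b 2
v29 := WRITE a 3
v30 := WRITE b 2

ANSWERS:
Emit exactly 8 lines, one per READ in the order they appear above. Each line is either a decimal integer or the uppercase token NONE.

v1: WRITE a=5  (a history now [(1, 5)])
v2: WRITE a=22  (a history now [(1, 5), (2, 22)])
v3: WRITE b=10  (b history now [(3, 10)])
v4: WRITE b=3  (b history now [(3, 10), (4, 3)])
v5: WRITE a=14  (a history now [(1, 5), (2, 22), (5, 14)])
v6: WRITE a=5  (a history now [(1, 5), (2, 22), (5, 14), (6, 5)])
v7: WRITE a=19  (a history now [(1, 5), (2, 22), (5, 14), (6, 5), (7, 19)])
v8: WRITE b=13  (b history now [(3, 10), (4, 3), (8, 13)])
v9: WRITE a=20  (a history now [(1, 5), (2, 22), (5, 14), (6, 5), (7, 19), (9, 20)])
READ b @v4: history=[(3, 10), (4, 3), (8, 13)] -> pick v4 -> 3
v10: WRITE a=9  (a history now [(1, 5), (2, 22), (5, 14), (6, 5), (7, 19), (9, 20), (10, 9)])
READ a @v2: history=[(1, 5), (2, 22), (5, 14), (6, 5), (7, 19), (9, 20), (10, 9)] -> pick v2 -> 22
v11: WRITE a=26  (a history now [(1, 5), (2, 22), (5, 14), (6, 5), (7, 19), (9, 20), (10, 9), (11, 26)])
READ a @v8: history=[(1, 5), (2, 22), (5, 14), (6, 5), (7, 19), (9, 20), (10, 9), (11, 26)] -> pick v7 -> 19
v12: WRITE a=16  (a history now [(1, 5), (2, 22), (5, 14), (6, 5), (7, 19), (9, 20), (10, 9), (11, 26), (12, 16)])
v13: WRITE b=9  (b history now [(3, 10), (4, 3), (8, 13), (13, 9)])
v14: WRITE a=30  (a history now [(1, 5), (2, 22), (5, 14), (6, 5), (7, 19), (9, 20), (10, 9), (11, 26), (12, 16), (14, 30)])
READ a @v12: history=[(1, 5), (2, 22), (5, 14), (6, 5), (7, 19), (9, 20), (10, 9), (11, 26), (12, 16), (14, 30)] -> pick v12 -> 16
v15: WRITE a=11  (a history now [(1, 5), (2, 22), (5, 14), (6, 5), (7, 19), (9, 20), (10, 9), (11, 26), (12, 16), (14, 30), (15, 11)])
READ a @v10: history=[(1, 5), (2, 22), (5, 14), (6, 5), (7, 19), (9, 20), (10, 9), (11, 26), (12, 16), (14, 30), (15, 11)] -> pick v10 -> 9
READ a @v13: history=[(1, 5), (2, 22), (5, 14), (6, 5), (7, 19), (9, 20), (10, 9), (11, 26), (12, 16), (14, 30), (15, 11)] -> pick v12 -> 16
v16: WRITE b=14  (b history now [(3, 10), (4, 3), (8, 13), (13, 9), (16, 14)])
v17: WRITE b=1  (b history now [(3, 10), (4, 3), (8, 13), (13, 9), (16, 14), (17, 1)])
v18: WRITE a=13  (a history now [(1, 5), (2, 22), (5, 14), (6, 5), (7, 19), (9, 20), (10, 9), (11, 26), (12, 16), (14, 30), (15, 11), (18, 13)])
v19: WRITE b=17  (b history now [(3, 10), (4, 3), (8, 13), (13, 9), (16, 14), (17, 1), (19, 17)])
v20: WRITE b=22  (b history now [(3, 10), (4, 3), (8, 13), (13, 9), (16, 14), (17, 1), (19, 17), (20, 22)])
v21: WRITE b=0  (b history now [(3, 10), (4, 3), (8, 13), (13, 9), (16, 14), (17, 1), (19, 17), (20, 22), (21, 0)])
READ a @v21: history=[(1, 5), (2, 22), (5, 14), (6, 5), (7, 19), (9, 20), (10, 9), (11, 26), (12, 16), (14, 30), (15, 11), (18, 13)] -> pick v18 -> 13
v22: WRITE b=29  (b history now [(3, 10), (4, 3), (8, 13), (13, 9), (16, 14), (17, 1), (19, 17), (20, 22), (21, 0), (22, 29)])
READ b @v2: history=[(3, 10), (4, 3), (8, 13), (13, 9), (16, 14), (17, 1), (19, 17), (20, 22), (21, 0), (22, 29)] -> no version <= 2 -> NONE
v23: WRITE b=23  (b history now [(3, 10), (4, 3), (8, 13), (13, 9), (16, 14), (17, 1), (19, 17), (20, 22), (21, 0), (22, 29), (23, 23)])
v24: WRITE a=19  (a history now [(1, 5), (2, 22), (5, 14), (6, 5), (7, 19), (9, 20), (10, 9), (11, 26), (12, 16), (14, 30), (15, 11), (18, 13), (24, 19)])
v25: WRITE b=29  (b history now [(3, 10), (4, 3), (8, 13), (13, 9), (16, 14), (17, 1), (19, 17), (20, 22), (21, 0), (22, 29), (23, 23), (25, 29)])
v26: WRITE a=15  (a history now [(1, 5), (2, 22), (5, 14), (6, 5), (7, 19), (9, 20), (10, 9), (11, 26), (12, 16), (14, 30), (15, 11), (18, 13), (24, 19), (26, 15)])
v27: WRITE a=23  (a history now [(1, 5), (2, 22), (5, 14), (6, 5), (7, 19), (9, 20), (10, 9), (11, 26), (12, 16), (14, 30), (15, 11), (18, 13), (24, 19), (26, 15), (27, 23)])
v28: WRITE b=2  (b history now [(3, 10), (4, 3), (8, 13), (13, 9), (16, 14), (17, 1), (19, 17), (20, 22), (21, 0), (22, 29), (23, 23), (25, 29), (28, 2)])
v29: WRITE a=3  (a history now [(1, 5), (2, 22), (5, 14), (6, 5), (7, 19), (9, 20), (10, 9), (11, 26), (12, 16), (14, 30), (15, 11), (18, 13), (24, 19), (26, 15), (27, 23), (29, 3)])
v30: WRITE b=2  (b history now [(3, 10), (4, 3), (8, 13), (13, 9), (16, 14), (17, 1), (19, 17), (20, 22), (21, 0), (22, 29), (23, 23), (25, 29), (28, 2), (30, 2)])

Answer: 3
22
19
16
9
16
13
NONE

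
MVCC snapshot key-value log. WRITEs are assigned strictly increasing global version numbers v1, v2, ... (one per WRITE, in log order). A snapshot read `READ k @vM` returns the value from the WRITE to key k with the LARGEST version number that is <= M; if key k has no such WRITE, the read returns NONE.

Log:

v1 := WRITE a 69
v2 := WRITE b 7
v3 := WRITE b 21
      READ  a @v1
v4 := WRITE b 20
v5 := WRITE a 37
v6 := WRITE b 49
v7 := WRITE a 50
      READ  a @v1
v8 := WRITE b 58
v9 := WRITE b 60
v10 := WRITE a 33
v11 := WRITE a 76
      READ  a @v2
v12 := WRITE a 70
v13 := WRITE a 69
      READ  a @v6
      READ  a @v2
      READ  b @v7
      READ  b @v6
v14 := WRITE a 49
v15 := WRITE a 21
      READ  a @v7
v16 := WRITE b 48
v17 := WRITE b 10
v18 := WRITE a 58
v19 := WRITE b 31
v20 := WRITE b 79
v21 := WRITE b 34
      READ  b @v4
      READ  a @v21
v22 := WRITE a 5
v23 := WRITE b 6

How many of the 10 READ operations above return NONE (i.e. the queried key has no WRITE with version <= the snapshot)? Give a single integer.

Answer: 0

Derivation:
v1: WRITE a=69  (a history now [(1, 69)])
v2: WRITE b=7  (b history now [(2, 7)])
v3: WRITE b=21  (b history now [(2, 7), (3, 21)])
READ a @v1: history=[(1, 69)] -> pick v1 -> 69
v4: WRITE b=20  (b history now [(2, 7), (3, 21), (4, 20)])
v5: WRITE a=37  (a history now [(1, 69), (5, 37)])
v6: WRITE b=49  (b history now [(2, 7), (3, 21), (4, 20), (6, 49)])
v7: WRITE a=50  (a history now [(1, 69), (5, 37), (7, 50)])
READ a @v1: history=[(1, 69), (5, 37), (7, 50)] -> pick v1 -> 69
v8: WRITE b=58  (b history now [(2, 7), (3, 21), (4, 20), (6, 49), (8, 58)])
v9: WRITE b=60  (b history now [(2, 7), (3, 21), (4, 20), (6, 49), (8, 58), (9, 60)])
v10: WRITE a=33  (a history now [(1, 69), (5, 37), (7, 50), (10, 33)])
v11: WRITE a=76  (a history now [(1, 69), (5, 37), (7, 50), (10, 33), (11, 76)])
READ a @v2: history=[(1, 69), (5, 37), (7, 50), (10, 33), (11, 76)] -> pick v1 -> 69
v12: WRITE a=70  (a history now [(1, 69), (5, 37), (7, 50), (10, 33), (11, 76), (12, 70)])
v13: WRITE a=69  (a history now [(1, 69), (5, 37), (7, 50), (10, 33), (11, 76), (12, 70), (13, 69)])
READ a @v6: history=[(1, 69), (5, 37), (7, 50), (10, 33), (11, 76), (12, 70), (13, 69)] -> pick v5 -> 37
READ a @v2: history=[(1, 69), (5, 37), (7, 50), (10, 33), (11, 76), (12, 70), (13, 69)] -> pick v1 -> 69
READ b @v7: history=[(2, 7), (3, 21), (4, 20), (6, 49), (8, 58), (9, 60)] -> pick v6 -> 49
READ b @v6: history=[(2, 7), (3, 21), (4, 20), (6, 49), (8, 58), (9, 60)] -> pick v6 -> 49
v14: WRITE a=49  (a history now [(1, 69), (5, 37), (7, 50), (10, 33), (11, 76), (12, 70), (13, 69), (14, 49)])
v15: WRITE a=21  (a history now [(1, 69), (5, 37), (7, 50), (10, 33), (11, 76), (12, 70), (13, 69), (14, 49), (15, 21)])
READ a @v7: history=[(1, 69), (5, 37), (7, 50), (10, 33), (11, 76), (12, 70), (13, 69), (14, 49), (15, 21)] -> pick v7 -> 50
v16: WRITE b=48  (b history now [(2, 7), (3, 21), (4, 20), (6, 49), (8, 58), (9, 60), (16, 48)])
v17: WRITE b=10  (b history now [(2, 7), (3, 21), (4, 20), (6, 49), (8, 58), (9, 60), (16, 48), (17, 10)])
v18: WRITE a=58  (a history now [(1, 69), (5, 37), (7, 50), (10, 33), (11, 76), (12, 70), (13, 69), (14, 49), (15, 21), (18, 58)])
v19: WRITE b=31  (b history now [(2, 7), (3, 21), (4, 20), (6, 49), (8, 58), (9, 60), (16, 48), (17, 10), (19, 31)])
v20: WRITE b=79  (b history now [(2, 7), (3, 21), (4, 20), (6, 49), (8, 58), (9, 60), (16, 48), (17, 10), (19, 31), (20, 79)])
v21: WRITE b=34  (b history now [(2, 7), (3, 21), (4, 20), (6, 49), (8, 58), (9, 60), (16, 48), (17, 10), (19, 31), (20, 79), (21, 34)])
READ b @v4: history=[(2, 7), (3, 21), (4, 20), (6, 49), (8, 58), (9, 60), (16, 48), (17, 10), (19, 31), (20, 79), (21, 34)] -> pick v4 -> 20
READ a @v21: history=[(1, 69), (5, 37), (7, 50), (10, 33), (11, 76), (12, 70), (13, 69), (14, 49), (15, 21), (18, 58)] -> pick v18 -> 58
v22: WRITE a=5  (a history now [(1, 69), (5, 37), (7, 50), (10, 33), (11, 76), (12, 70), (13, 69), (14, 49), (15, 21), (18, 58), (22, 5)])
v23: WRITE b=6  (b history now [(2, 7), (3, 21), (4, 20), (6, 49), (8, 58), (9, 60), (16, 48), (17, 10), (19, 31), (20, 79), (21, 34), (23, 6)])
Read results in order: ['69', '69', '69', '37', '69', '49', '49', '50', '20', '58']
NONE count = 0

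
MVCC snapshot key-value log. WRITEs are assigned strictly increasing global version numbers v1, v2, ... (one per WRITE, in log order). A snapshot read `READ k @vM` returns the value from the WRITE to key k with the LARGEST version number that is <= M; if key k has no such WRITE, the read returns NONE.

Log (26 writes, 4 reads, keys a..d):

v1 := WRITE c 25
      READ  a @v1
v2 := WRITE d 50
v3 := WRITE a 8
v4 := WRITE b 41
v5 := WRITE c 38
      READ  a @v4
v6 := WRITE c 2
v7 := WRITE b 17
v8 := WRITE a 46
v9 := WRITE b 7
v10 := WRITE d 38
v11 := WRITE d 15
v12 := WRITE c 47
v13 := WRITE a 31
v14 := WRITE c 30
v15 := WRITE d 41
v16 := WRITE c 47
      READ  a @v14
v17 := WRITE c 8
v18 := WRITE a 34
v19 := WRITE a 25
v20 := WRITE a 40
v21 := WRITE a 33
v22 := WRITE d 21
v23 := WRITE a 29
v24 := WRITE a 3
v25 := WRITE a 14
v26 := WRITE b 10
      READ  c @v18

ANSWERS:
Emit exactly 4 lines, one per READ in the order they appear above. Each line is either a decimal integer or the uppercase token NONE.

Answer: NONE
8
31
8

Derivation:
v1: WRITE c=25  (c history now [(1, 25)])
READ a @v1: history=[] -> no version <= 1 -> NONE
v2: WRITE d=50  (d history now [(2, 50)])
v3: WRITE a=8  (a history now [(3, 8)])
v4: WRITE b=41  (b history now [(4, 41)])
v5: WRITE c=38  (c history now [(1, 25), (5, 38)])
READ a @v4: history=[(3, 8)] -> pick v3 -> 8
v6: WRITE c=2  (c history now [(1, 25), (5, 38), (6, 2)])
v7: WRITE b=17  (b history now [(4, 41), (7, 17)])
v8: WRITE a=46  (a history now [(3, 8), (8, 46)])
v9: WRITE b=7  (b history now [(4, 41), (7, 17), (9, 7)])
v10: WRITE d=38  (d history now [(2, 50), (10, 38)])
v11: WRITE d=15  (d history now [(2, 50), (10, 38), (11, 15)])
v12: WRITE c=47  (c history now [(1, 25), (5, 38), (6, 2), (12, 47)])
v13: WRITE a=31  (a history now [(3, 8), (8, 46), (13, 31)])
v14: WRITE c=30  (c history now [(1, 25), (5, 38), (6, 2), (12, 47), (14, 30)])
v15: WRITE d=41  (d history now [(2, 50), (10, 38), (11, 15), (15, 41)])
v16: WRITE c=47  (c history now [(1, 25), (5, 38), (6, 2), (12, 47), (14, 30), (16, 47)])
READ a @v14: history=[(3, 8), (8, 46), (13, 31)] -> pick v13 -> 31
v17: WRITE c=8  (c history now [(1, 25), (5, 38), (6, 2), (12, 47), (14, 30), (16, 47), (17, 8)])
v18: WRITE a=34  (a history now [(3, 8), (8, 46), (13, 31), (18, 34)])
v19: WRITE a=25  (a history now [(3, 8), (8, 46), (13, 31), (18, 34), (19, 25)])
v20: WRITE a=40  (a history now [(3, 8), (8, 46), (13, 31), (18, 34), (19, 25), (20, 40)])
v21: WRITE a=33  (a history now [(3, 8), (8, 46), (13, 31), (18, 34), (19, 25), (20, 40), (21, 33)])
v22: WRITE d=21  (d history now [(2, 50), (10, 38), (11, 15), (15, 41), (22, 21)])
v23: WRITE a=29  (a history now [(3, 8), (8, 46), (13, 31), (18, 34), (19, 25), (20, 40), (21, 33), (23, 29)])
v24: WRITE a=3  (a history now [(3, 8), (8, 46), (13, 31), (18, 34), (19, 25), (20, 40), (21, 33), (23, 29), (24, 3)])
v25: WRITE a=14  (a history now [(3, 8), (8, 46), (13, 31), (18, 34), (19, 25), (20, 40), (21, 33), (23, 29), (24, 3), (25, 14)])
v26: WRITE b=10  (b history now [(4, 41), (7, 17), (9, 7), (26, 10)])
READ c @v18: history=[(1, 25), (5, 38), (6, 2), (12, 47), (14, 30), (16, 47), (17, 8)] -> pick v17 -> 8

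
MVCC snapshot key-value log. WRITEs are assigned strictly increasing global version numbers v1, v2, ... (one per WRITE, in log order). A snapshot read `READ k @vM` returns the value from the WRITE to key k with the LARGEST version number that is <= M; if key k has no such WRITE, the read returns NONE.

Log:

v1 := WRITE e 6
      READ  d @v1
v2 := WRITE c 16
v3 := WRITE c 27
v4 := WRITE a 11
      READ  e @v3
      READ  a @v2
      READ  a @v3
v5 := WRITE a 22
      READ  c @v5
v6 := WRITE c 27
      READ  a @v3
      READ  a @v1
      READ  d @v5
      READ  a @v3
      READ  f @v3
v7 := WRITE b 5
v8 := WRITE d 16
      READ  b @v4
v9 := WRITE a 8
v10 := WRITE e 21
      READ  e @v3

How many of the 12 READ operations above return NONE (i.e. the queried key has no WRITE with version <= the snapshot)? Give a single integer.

v1: WRITE e=6  (e history now [(1, 6)])
READ d @v1: history=[] -> no version <= 1 -> NONE
v2: WRITE c=16  (c history now [(2, 16)])
v3: WRITE c=27  (c history now [(2, 16), (3, 27)])
v4: WRITE a=11  (a history now [(4, 11)])
READ e @v3: history=[(1, 6)] -> pick v1 -> 6
READ a @v2: history=[(4, 11)] -> no version <= 2 -> NONE
READ a @v3: history=[(4, 11)] -> no version <= 3 -> NONE
v5: WRITE a=22  (a history now [(4, 11), (5, 22)])
READ c @v5: history=[(2, 16), (3, 27)] -> pick v3 -> 27
v6: WRITE c=27  (c history now [(2, 16), (3, 27), (6, 27)])
READ a @v3: history=[(4, 11), (5, 22)] -> no version <= 3 -> NONE
READ a @v1: history=[(4, 11), (5, 22)] -> no version <= 1 -> NONE
READ d @v5: history=[] -> no version <= 5 -> NONE
READ a @v3: history=[(4, 11), (5, 22)] -> no version <= 3 -> NONE
READ f @v3: history=[] -> no version <= 3 -> NONE
v7: WRITE b=5  (b history now [(7, 5)])
v8: WRITE d=16  (d history now [(8, 16)])
READ b @v4: history=[(7, 5)] -> no version <= 4 -> NONE
v9: WRITE a=8  (a history now [(4, 11), (5, 22), (9, 8)])
v10: WRITE e=21  (e history now [(1, 6), (10, 21)])
READ e @v3: history=[(1, 6), (10, 21)] -> pick v1 -> 6
Read results in order: ['NONE', '6', 'NONE', 'NONE', '27', 'NONE', 'NONE', 'NONE', 'NONE', 'NONE', 'NONE', '6']
NONE count = 9

Answer: 9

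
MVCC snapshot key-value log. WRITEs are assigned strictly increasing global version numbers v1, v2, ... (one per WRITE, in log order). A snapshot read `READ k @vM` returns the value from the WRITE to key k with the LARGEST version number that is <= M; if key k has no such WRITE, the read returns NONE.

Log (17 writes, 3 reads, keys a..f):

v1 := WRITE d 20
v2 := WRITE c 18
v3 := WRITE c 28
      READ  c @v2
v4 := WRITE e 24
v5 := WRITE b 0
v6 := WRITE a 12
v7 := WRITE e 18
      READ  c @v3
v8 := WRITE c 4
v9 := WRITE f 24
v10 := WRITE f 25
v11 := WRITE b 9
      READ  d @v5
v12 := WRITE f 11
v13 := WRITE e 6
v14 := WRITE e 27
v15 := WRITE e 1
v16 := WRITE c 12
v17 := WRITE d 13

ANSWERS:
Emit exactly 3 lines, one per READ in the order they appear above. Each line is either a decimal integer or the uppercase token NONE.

v1: WRITE d=20  (d history now [(1, 20)])
v2: WRITE c=18  (c history now [(2, 18)])
v3: WRITE c=28  (c history now [(2, 18), (3, 28)])
READ c @v2: history=[(2, 18), (3, 28)] -> pick v2 -> 18
v4: WRITE e=24  (e history now [(4, 24)])
v5: WRITE b=0  (b history now [(5, 0)])
v6: WRITE a=12  (a history now [(6, 12)])
v7: WRITE e=18  (e history now [(4, 24), (7, 18)])
READ c @v3: history=[(2, 18), (3, 28)] -> pick v3 -> 28
v8: WRITE c=4  (c history now [(2, 18), (3, 28), (8, 4)])
v9: WRITE f=24  (f history now [(9, 24)])
v10: WRITE f=25  (f history now [(9, 24), (10, 25)])
v11: WRITE b=9  (b history now [(5, 0), (11, 9)])
READ d @v5: history=[(1, 20)] -> pick v1 -> 20
v12: WRITE f=11  (f history now [(9, 24), (10, 25), (12, 11)])
v13: WRITE e=6  (e history now [(4, 24), (7, 18), (13, 6)])
v14: WRITE e=27  (e history now [(4, 24), (7, 18), (13, 6), (14, 27)])
v15: WRITE e=1  (e history now [(4, 24), (7, 18), (13, 6), (14, 27), (15, 1)])
v16: WRITE c=12  (c history now [(2, 18), (3, 28), (8, 4), (16, 12)])
v17: WRITE d=13  (d history now [(1, 20), (17, 13)])

Answer: 18
28
20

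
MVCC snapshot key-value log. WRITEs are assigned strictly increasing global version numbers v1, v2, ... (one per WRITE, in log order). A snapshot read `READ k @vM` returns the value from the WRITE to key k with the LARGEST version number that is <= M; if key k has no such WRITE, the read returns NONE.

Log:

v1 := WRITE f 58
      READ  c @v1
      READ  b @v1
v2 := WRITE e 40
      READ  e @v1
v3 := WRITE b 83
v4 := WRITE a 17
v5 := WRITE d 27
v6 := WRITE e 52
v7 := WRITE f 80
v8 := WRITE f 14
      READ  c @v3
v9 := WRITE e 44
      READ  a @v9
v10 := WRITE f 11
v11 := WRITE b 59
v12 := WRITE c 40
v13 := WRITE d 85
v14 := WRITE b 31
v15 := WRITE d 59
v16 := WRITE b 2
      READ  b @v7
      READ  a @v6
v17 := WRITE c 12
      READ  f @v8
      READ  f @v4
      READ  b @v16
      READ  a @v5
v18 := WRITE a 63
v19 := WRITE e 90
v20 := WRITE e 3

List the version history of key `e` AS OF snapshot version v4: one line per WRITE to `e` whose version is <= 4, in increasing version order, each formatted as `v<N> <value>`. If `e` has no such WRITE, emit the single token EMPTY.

Scan writes for key=e with version <= 4:
  v1 WRITE f 58 -> skip
  v2 WRITE e 40 -> keep
  v3 WRITE b 83 -> skip
  v4 WRITE a 17 -> skip
  v5 WRITE d 27 -> skip
  v6 WRITE e 52 -> drop (> snap)
  v7 WRITE f 80 -> skip
  v8 WRITE f 14 -> skip
  v9 WRITE e 44 -> drop (> snap)
  v10 WRITE f 11 -> skip
  v11 WRITE b 59 -> skip
  v12 WRITE c 40 -> skip
  v13 WRITE d 85 -> skip
  v14 WRITE b 31 -> skip
  v15 WRITE d 59 -> skip
  v16 WRITE b 2 -> skip
  v17 WRITE c 12 -> skip
  v18 WRITE a 63 -> skip
  v19 WRITE e 90 -> drop (> snap)
  v20 WRITE e 3 -> drop (> snap)
Collected: [(2, 40)]

Answer: v2 40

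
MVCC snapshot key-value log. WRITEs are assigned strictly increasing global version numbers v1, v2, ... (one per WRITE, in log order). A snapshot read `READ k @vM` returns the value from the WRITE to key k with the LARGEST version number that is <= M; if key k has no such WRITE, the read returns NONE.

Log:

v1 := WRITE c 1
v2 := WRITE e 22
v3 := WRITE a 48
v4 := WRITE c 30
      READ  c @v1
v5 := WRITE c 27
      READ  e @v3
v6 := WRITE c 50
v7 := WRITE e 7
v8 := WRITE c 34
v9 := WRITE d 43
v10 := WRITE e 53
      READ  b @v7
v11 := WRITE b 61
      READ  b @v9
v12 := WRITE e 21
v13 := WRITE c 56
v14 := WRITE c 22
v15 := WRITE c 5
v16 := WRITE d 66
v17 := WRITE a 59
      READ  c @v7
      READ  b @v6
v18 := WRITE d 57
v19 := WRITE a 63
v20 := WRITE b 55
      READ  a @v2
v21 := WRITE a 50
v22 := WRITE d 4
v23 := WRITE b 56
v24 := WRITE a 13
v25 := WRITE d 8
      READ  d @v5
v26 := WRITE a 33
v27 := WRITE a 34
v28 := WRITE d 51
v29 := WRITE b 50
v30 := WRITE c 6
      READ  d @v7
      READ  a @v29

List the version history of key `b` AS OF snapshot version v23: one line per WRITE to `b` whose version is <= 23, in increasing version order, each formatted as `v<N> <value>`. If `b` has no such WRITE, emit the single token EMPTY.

Answer: v11 61
v20 55
v23 56

Derivation:
Scan writes for key=b with version <= 23:
  v1 WRITE c 1 -> skip
  v2 WRITE e 22 -> skip
  v3 WRITE a 48 -> skip
  v4 WRITE c 30 -> skip
  v5 WRITE c 27 -> skip
  v6 WRITE c 50 -> skip
  v7 WRITE e 7 -> skip
  v8 WRITE c 34 -> skip
  v9 WRITE d 43 -> skip
  v10 WRITE e 53 -> skip
  v11 WRITE b 61 -> keep
  v12 WRITE e 21 -> skip
  v13 WRITE c 56 -> skip
  v14 WRITE c 22 -> skip
  v15 WRITE c 5 -> skip
  v16 WRITE d 66 -> skip
  v17 WRITE a 59 -> skip
  v18 WRITE d 57 -> skip
  v19 WRITE a 63 -> skip
  v20 WRITE b 55 -> keep
  v21 WRITE a 50 -> skip
  v22 WRITE d 4 -> skip
  v23 WRITE b 56 -> keep
  v24 WRITE a 13 -> skip
  v25 WRITE d 8 -> skip
  v26 WRITE a 33 -> skip
  v27 WRITE a 34 -> skip
  v28 WRITE d 51 -> skip
  v29 WRITE b 50 -> drop (> snap)
  v30 WRITE c 6 -> skip
Collected: [(11, 61), (20, 55), (23, 56)]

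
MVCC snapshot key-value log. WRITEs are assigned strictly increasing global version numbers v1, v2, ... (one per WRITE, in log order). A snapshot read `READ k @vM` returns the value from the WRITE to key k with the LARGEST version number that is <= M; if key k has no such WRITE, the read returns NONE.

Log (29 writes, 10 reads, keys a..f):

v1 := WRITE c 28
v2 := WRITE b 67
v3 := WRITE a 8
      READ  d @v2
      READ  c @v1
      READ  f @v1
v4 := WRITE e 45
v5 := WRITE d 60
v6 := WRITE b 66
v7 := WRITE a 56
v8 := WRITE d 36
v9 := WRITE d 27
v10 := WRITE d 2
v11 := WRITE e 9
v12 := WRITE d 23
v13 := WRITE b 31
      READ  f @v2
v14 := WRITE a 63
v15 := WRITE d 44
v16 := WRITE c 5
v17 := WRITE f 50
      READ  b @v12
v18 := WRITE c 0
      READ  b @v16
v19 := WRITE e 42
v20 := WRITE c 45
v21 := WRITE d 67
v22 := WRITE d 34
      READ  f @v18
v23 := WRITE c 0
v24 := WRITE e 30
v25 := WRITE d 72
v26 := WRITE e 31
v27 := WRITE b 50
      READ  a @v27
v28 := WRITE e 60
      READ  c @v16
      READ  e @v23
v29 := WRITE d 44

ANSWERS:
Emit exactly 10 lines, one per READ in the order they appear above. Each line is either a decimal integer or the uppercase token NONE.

v1: WRITE c=28  (c history now [(1, 28)])
v2: WRITE b=67  (b history now [(2, 67)])
v3: WRITE a=8  (a history now [(3, 8)])
READ d @v2: history=[] -> no version <= 2 -> NONE
READ c @v1: history=[(1, 28)] -> pick v1 -> 28
READ f @v1: history=[] -> no version <= 1 -> NONE
v4: WRITE e=45  (e history now [(4, 45)])
v5: WRITE d=60  (d history now [(5, 60)])
v6: WRITE b=66  (b history now [(2, 67), (6, 66)])
v7: WRITE a=56  (a history now [(3, 8), (7, 56)])
v8: WRITE d=36  (d history now [(5, 60), (8, 36)])
v9: WRITE d=27  (d history now [(5, 60), (8, 36), (9, 27)])
v10: WRITE d=2  (d history now [(5, 60), (8, 36), (9, 27), (10, 2)])
v11: WRITE e=9  (e history now [(4, 45), (11, 9)])
v12: WRITE d=23  (d history now [(5, 60), (8, 36), (9, 27), (10, 2), (12, 23)])
v13: WRITE b=31  (b history now [(2, 67), (6, 66), (13, 31)])
READ f @v2: history=[] -> no version <= 2 -> NONE
v14: WRITE a=63  (a history now [(3, 8), (7, 56), (14, 63)])
v15: WRITE d=44  (d history now [(5, 60), (8, 36), (9, 27), (10, 2), (12, 23), (15, 44)])
v16: WRITE c=5  (c history now [(1, 28), (16, 5)])
v17: WRITE f=50  (f history now [(17, 50)])
READ b @v12: history=[(2, 67), (6, 66), (13, 31)] -> pick v6 -> 66
v18: WRITE c=0  (c history now [(1, 28), (16, 5), (18, 0)])
READ b @v16: history=[(2, 67), (6, 66), (13, 31)] -> pick v13 -> 31
v19: WRITE e=42  (e history now [(4, 45), (11, 9), (19, 42)])
v20: WRITE c=45  (c history now [(1, 28), (16, 5), (18, 0), (20, 45)])
v21: WRITE d=67  (d history now [(5, 60), (8, 36), (9, 27), (10, 2), (12, 23), (15, 44), (21, 67)])
v22: WRITE d=34  (d history now [(5, 60), (8, 36), (9, 27), (10, 2), (12, 23), (15, 44), (21, 67), (22, 34)])
READ f @v18: history=[(17, 50)] -> pick v17 -> 50
v23: WRITE c=0  (c history now [(1, 28), (16, 5), (18, 0), (20, 45), (23, 0)])
v24: WRITE e=30  (e history now [(4, 45), (11, 9), (19, 42), (24, 30)])
v25: WRITE d=72  (d history now [(5, 60), (8, 36), (9, 27), (10, 2), (12, 23), (15, 44), (21, 67), (22, 34), (25, 72)])
v26: WRITE e=31  (e history now [(4, 45), (11, 9), (19, 42), (24, 30), (26, 31)])
v27: WRITE b=50  (b history now [(2, 67), (6, 66), (13, 31), (27, 50)])
READ a @v27: history=[(3, 8), (7, 56), (14, 63)] -> pick v14 -> 63
v28: WRITE e=60  (e history now [(4, 45), (11, 9), (19, 42), (24, 30), (26, 31), (28, 60)])
READ c @v16: history=[(1, 28), (16, 5), (18, 0), (20, 45), (23, 0)] -> pick v16 -> 5
READ e @v23: history=[(4, 45), (11, 9), (19, 42), (24, 30), (26, 31), (28, 60)] -> pick v19 -> 42
v29: WRITE d=44  (d history now [(5, 60), (8, 36), (9, 27), (10, 2), (12, 23), (15, 44), (21, 67), (22, 34), (25, 72), (29, 44)])

Answer: NONE
28
NONE
NONE
66
31
50
63
5
42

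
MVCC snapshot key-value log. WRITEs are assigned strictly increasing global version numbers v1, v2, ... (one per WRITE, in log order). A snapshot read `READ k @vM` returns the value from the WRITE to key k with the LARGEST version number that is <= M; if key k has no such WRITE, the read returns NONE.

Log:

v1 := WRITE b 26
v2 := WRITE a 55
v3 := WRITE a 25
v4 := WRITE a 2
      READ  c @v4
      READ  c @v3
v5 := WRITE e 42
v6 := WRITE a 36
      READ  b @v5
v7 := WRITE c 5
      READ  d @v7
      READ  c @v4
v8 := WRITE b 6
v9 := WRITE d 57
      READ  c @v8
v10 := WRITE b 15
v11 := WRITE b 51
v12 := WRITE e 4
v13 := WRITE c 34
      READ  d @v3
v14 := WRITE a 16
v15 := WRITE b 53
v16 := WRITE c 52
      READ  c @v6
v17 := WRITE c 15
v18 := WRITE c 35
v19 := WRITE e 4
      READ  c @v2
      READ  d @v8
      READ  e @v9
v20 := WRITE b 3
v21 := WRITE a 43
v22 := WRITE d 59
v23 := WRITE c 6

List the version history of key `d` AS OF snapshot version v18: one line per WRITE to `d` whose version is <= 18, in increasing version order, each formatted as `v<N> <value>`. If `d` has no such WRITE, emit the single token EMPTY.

Answer: v9 57

Derivation:
Scan writes for key=d with version <= 18:
  v1 WRITE b 26 -> skip
  v2 WRITE a 55 -> skip
  v3 WRITE a 25 -> skip
  v4 WRITE a 2 -> skip
  v5 WRITE e 42 -> skip
  v6 WRITE a 36 -> skip
  v7 WRITE c 5 -> skip
  v8 WRITE b 6 -> skip
  v9 WRITE d 57 -> keep
  v10 WRITE b 15 -> skip
  v11 WRITE b 51 -> skip
  v12 WRITE e 4 -> skip
  v13 WRITE c 34 -> skip
  v14 WRITE a 16 -> skip
  v15 WRITE b 53 -> skip
  v16 WRITE c 52 -> skip
  v17 WRITE c 15 -> skip
  v18 WRITE c 35 -> skip
  v19 WRITE e 4 -> skip
  v20 WRITE b 3 -> skip
  v21 WRITE a 43 -> skip
  v22 WRITE d 59 -> drop (> snap)
  v23 WRITE c 6 -> skip
Collected: [(9, 57)]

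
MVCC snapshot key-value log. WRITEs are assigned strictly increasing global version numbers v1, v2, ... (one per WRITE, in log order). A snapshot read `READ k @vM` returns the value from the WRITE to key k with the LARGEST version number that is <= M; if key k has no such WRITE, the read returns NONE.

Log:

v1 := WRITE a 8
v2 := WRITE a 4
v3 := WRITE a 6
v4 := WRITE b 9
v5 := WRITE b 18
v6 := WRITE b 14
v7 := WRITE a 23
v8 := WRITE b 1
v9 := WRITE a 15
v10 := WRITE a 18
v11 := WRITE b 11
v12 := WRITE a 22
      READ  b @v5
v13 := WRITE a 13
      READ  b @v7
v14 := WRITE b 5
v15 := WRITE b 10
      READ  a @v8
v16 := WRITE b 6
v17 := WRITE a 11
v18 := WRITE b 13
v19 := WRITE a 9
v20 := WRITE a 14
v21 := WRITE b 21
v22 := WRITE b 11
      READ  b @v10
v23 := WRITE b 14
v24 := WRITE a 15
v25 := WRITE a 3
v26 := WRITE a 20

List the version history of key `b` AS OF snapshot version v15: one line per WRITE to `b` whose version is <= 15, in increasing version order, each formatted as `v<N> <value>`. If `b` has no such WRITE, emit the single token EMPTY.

Answer: v4 9
v5 18
v6 14
v8 1
v11 11
v14 5
v15 10

Derivation:
Scan writes for key=b with version <= 15:
  v1 WRITE a 8 -> skip
  v2 WRITE a 4 -> skip
  v3 WRITE a 6 -> skip
  v4 WRITE b 9 -> keep
  v5 WRITE b 18 -> keep
  v6 WRITE b 14 -> keep
  v7 WRITE a 23 -> skip
  v8 WRITE b 1 -> keep
  v9 WRITE a 15 -> skip
  v10 WRITE a 18 -> skip
  v11 WRITE b 11 -> keep
  v12 WRITE a 22 -> skip
  v13 WRITE a 13 -> skip
  v14 WRITE b 5 -> keep
  v15 WRITE b 10 -> keep
  v16 WRITE b 6 -> drop (> snap)
  v17 WRITE a 11 -> skip
  v18 WRITE b 13 -> drop (> snap)
  v19 WRITE a 9 -> skip
  v20 WRITE a 14 -> skip
  v21 WRITE b 21 -> drop (> snap)
  v22 WRITE b 11 -> drop (> snap)
  v23 WRITE b 14 -> drop (> snap)
  v24 WRITE a 15 -> skip
  v25 WRITE a 3 -> skip
  v26 WRITE a 20 -> skip
Collected: [(4, 9), (5, 18), (6, 14), (8, 1), (11, 11), (14, 5), (15, 10)]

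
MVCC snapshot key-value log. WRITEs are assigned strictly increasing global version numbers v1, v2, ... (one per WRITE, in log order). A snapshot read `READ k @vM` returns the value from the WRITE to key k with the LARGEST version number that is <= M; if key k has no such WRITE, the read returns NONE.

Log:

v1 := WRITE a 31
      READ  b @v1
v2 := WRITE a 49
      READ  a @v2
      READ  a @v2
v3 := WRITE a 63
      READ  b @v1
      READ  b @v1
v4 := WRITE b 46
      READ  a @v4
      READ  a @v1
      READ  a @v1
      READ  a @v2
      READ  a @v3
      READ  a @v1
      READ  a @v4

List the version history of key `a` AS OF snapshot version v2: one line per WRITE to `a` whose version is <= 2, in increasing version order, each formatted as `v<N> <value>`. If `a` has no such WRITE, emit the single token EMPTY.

Scan writes for key=a with version <= 2:
  v1 WRITE a 31 -> keep
  v2 WRITE a 49 -> keep
  v3 WRITE a 63 -> drop (> snap)
  v4 WRITE b 46 -> skip
Collected: [(1, 31), (2, 49)]

Answer: v1 31
v2 49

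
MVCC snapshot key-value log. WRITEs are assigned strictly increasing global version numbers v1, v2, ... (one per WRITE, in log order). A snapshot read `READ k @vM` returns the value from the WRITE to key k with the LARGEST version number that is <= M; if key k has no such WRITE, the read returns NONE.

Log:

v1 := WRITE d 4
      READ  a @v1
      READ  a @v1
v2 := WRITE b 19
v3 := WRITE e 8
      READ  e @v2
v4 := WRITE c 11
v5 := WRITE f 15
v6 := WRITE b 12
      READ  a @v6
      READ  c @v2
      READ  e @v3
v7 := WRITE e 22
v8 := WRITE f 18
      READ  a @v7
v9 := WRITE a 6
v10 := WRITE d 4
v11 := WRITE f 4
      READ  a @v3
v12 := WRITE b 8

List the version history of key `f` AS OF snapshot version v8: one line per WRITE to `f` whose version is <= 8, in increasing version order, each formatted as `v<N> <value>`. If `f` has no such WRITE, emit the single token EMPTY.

Scan writes for key=f with version <= 8:
  v1 WRITE d 4 -> skip
  v2 WRITE b 19 -> skip
  v3 WRITE e 8 -> skip
  v4 WRITE c 11 -> skip
  v5 WRITE f 15 -> keep
  v6 WRITE b 12 -> skip
  v7 WRITE e 22 -> skip
  v8 WRITE f 18 -> keep
  v9 WRITE a 6 -> skip
  v10 WRITE d 4 -> skip
  v11 WRITE f 4 -> drop (> snap)
  v12 WRITE b 8 -> skip
Collected: [(5, 15), (8, 18)]

Answer: v5 15
v8 18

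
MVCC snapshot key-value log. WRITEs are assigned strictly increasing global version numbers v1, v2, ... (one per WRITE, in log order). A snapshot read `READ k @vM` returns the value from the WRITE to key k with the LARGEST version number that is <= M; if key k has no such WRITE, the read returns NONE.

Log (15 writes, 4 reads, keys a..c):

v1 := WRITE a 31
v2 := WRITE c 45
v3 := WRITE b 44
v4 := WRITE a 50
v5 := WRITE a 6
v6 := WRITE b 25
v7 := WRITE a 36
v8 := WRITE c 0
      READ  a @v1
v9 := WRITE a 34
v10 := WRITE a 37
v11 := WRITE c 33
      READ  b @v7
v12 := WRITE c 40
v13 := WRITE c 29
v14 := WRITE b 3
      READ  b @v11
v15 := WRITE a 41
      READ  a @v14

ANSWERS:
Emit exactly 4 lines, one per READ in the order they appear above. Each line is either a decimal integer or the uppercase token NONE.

v1: WRITE a=31  (a history now [(1, 31)])
v2: WRITE c=45  (c history now [(2, 45)])
v3: WRITE b=44  (b history now [(3, 44)])
v4: WRITE a=50  (a history now [(1, 31), (4, 50)])
v5: WRITE a=6  (a history now [(1, 31), (4, 50), (5, 6)])
v6: WRITE b=25  (b history now [(3, 44), (6, 25)])
v7: WRITE a=36  (a history now [(1, 31), (4, 50), (5, 6), (7, 36)])
v8: WRITE c=0  (c history now [(2, 45), (8, 0)])
READ a @v1: history=[(1, 31), (4, 50), (5, 6), (7, 36)] -> pick v1 -> 31
v9: WRITE a=34  (a history now [(1, 31), (4, 50), (5, 6), (7, 36), (9, 34)])
v10: WRITE a=37  (a history now [(1, 31), (4, 50), (5, 6), (7, 36), (9, 34), (10, 37)])
v11: WRITE c=33  (c history now [(2, 45), (8, 0), (11, 33)])
READ b @v7: history=[(3, 44), (6, 25)] -> pick v6 -> 25
v12: WRITE c=40  (c history now [(2, 45), (8, 0), (11, 33), (12, 40)])
v13: WRITE c=29  (c history now [(2, 45), (8, 0), (11, 33), (12, 40), (13, 29)])
v14: WRITE b=3  (b history now [(3, 44), (6, 25), (14, 3)])
READ b @v11: history=[(3, 44), (6, 25), (14, 3)] -> pick v6 -> 25
v15: WRITE a=41  (a history now [(1, 31), (4, 50), (5, 6), (7, 36), (9, 34), (10, 37), (15, 41)])
READ a @v14: history=[(1, 31), (4, 50), (5, 6), (7, 36), (9, 34), (10, 37), (15, 41)] -> pick v10 -> 37

Answer: 31
25
25
37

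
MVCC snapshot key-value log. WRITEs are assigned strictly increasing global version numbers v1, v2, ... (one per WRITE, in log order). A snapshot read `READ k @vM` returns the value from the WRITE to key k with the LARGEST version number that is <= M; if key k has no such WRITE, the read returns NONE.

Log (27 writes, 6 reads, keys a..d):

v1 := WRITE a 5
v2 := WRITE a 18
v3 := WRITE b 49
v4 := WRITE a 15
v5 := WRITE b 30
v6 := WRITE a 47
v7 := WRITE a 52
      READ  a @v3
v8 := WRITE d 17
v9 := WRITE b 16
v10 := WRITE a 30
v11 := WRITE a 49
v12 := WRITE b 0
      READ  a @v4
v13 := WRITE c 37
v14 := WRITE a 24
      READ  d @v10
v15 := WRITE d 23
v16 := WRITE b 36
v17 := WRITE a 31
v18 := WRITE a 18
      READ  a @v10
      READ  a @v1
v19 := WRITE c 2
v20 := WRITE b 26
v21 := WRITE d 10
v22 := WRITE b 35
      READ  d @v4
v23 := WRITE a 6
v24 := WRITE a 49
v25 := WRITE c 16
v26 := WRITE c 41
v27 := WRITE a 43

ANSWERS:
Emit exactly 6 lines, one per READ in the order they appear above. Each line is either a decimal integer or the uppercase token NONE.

Answer: 18
15
17
30
5
NONE

Derivation:
v1: WRITE a=5  (a history now [(1, 5)])
v2: WRITE a=18  (a history now [(1, 5), (2, 18)])
v3: WRITE b=49  (b history now [(3, 49)])
v4: WRITE a=15  (a history now [(1, 5), (2, 18), (4, 15)])
v5: WRITE b=30  (b history now [(3, 49), (5, 30)])
v6: WRITE a=47  (a history now [(1, 5), (2, 18), (4, 15), (6, 47)])
v7: WRITE a=52  (a history now [(1, 5), (2, 18), (4, 15), (6, 47), (7, 52)])
READ a @v3: history=[(1, 5), (2, 18), (4, 15), (6, 47), (7, 52)] -> pick v2 -> 18
v8: WRITE d=17  (d history now [(8, 17)])
v9: WRITE b=16  (b history now [(3, 49), (5, 30), (9, 16)])
v10: WRITE a=30  (a history now [(1, 5), (2, 18), (4, 15), (6, 47), (7, 52), (10, 30)])
v11: WRITE a=49  (a history now [(1, 5), (2, 18), (4, 15), (6, 47), (7, 52), (10, 30), (11, 49)])
v12: WRITE b=0  (b history now [(3, 49), (5, 30), (9, 16), (12, 0)])
READ a @v4: history=[(1, 5), (2, 18), (4, 15), (6, 47), (7, 52), (10, 30), (11, 49)] -> pick v4 -> 15
v13: WRITE c=37  (c history now [(13, 37)])
v14: WRITE a=24  (a history now [(1, 5), (2, 18), (4, 15), (6, 47), (7, 52), (10, 30), (11, 49), (14, 24)])
READ d @v10: history=[(8, 17)] -> pick v8 -> 17
v15: WRITE d=23  (d history now [(8, 17), (15, 23)])
v16: WRITE b=36  (b history now [(3, 49), (5, 30), (9, 16), (12, 0), (16, 36)])
v17: WRITE a=31  (a history now [(1, 5), (2, 18), (4, 15), (6, 47), (7, 52), (10, 30), (11, 49), (14, 24), (17, 31)])
v18: WRITE a=18  (a history now [(1, 5), (2, 18), (4, 15), (6, 47), (7, 52), (10, 30), (11, 49), (14, 24), (17, 31), (18, 18)])
READ a @v10: history=[(1, 5), (2, 18), (4, 15), (6, 47), (7, 52), (10, 30), (11, 49), (14, 24), (17, 31), (18, 18)] -> pick v10 -> 30
READ a @v1: history=[(1, 5), (2, 18), (4, 15), (6, 47), (7, 52), (10, 30), (11, 49), (14, 24), (17, 31), (18, 18)] -> pick v1 -> 5
v19: WRITE c=2  (c history now [(13, 37), (19, 2)])
v20: WRITE b=26  (b history now [(3, 49), (5, 30), (9, 16), (12, 0), (16, 36), (20, 26)])
v21: WRITE d=10  (d history now [(8, 17), (15, 23), (21, 10)])
v22: WRITE b=35  (b history now [(3, 49), (5, 30), (9, 16), (12, 0), (16, 36), (20, 26), (22, 35)])
READ d @v4: history=[(8, 17), (15, 23), (21, 10)] -> no version <= 4 -> NONE
v23: WRITE a=6  (a history now [(1, 5), (2, 18), (4, 15), (6, 47), (7, 52), (10, 30), (11, 49), (14, 24), (17, 31), (18, 18), (23, 6)])
v24: WRITE a=49  (a history now [(1, 5), (2, 18), (4, 15), (6, 47), (7, 52), (10, 30), (11, 49), (14, 24), (17, 31), (18, 18), (23, 6), (24, 49)])
v25: WRITE c=16  (c history now [(13, 37), (19, 2), (25, 16)])
v26: WRITE c=41  (c history now [(13, 37), (19, 2), (25, 16), (26, 41)])
v27: WRITE a=43  (a history now [(1, 5), (2, 18), (4, 15), (6, 47), (7, 52), (10, 30), (11, 49), (14, 24), (17, 31), (18, 18), (23, 6), (24, 49), (27, 43)])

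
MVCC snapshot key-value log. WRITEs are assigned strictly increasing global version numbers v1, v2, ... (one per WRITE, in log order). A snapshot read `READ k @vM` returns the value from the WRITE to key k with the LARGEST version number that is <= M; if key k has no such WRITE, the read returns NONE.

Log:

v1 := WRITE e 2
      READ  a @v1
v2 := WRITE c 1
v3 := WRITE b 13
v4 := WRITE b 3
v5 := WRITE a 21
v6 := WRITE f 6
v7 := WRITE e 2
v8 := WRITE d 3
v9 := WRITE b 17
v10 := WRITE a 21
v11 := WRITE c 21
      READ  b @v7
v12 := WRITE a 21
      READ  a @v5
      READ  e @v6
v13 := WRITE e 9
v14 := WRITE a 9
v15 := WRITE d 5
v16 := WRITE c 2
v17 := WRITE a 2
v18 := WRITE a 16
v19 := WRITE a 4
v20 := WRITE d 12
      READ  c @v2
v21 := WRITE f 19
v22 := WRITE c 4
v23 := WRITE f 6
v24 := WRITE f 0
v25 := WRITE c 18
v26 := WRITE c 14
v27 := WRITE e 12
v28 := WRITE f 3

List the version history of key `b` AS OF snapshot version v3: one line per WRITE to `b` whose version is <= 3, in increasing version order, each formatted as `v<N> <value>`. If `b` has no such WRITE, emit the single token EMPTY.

Answer: v3 13

Derivation:
Scan writes for key=b with version <= 3:
  v1 WRITE e 2 -> skip
  v2 WRITE c 1 -> skip
  v3 WRITE b 13 -> keep
  v4 WRITE b 3 -> drop (> snap)
  v5 WRITE a 21 -> skip
  v6 WRITE f 6 -> skip
  v7 WRITE e 2 -> skip
  v8 WRITE d 3 -> skip
  v9 WRITE b 17 -> drop (> snap)
  v10 WRITE a 21 -> skip
  v11 WRITE c 21 -> skip
  v12 WRITE a 21 -> skip
  v13 WRITE e 9 -> skip
  v14 WRITE a 9 -> skip
  v15 WRITE d 5 -> skip
  v16 WRITE c 2 -> skip
  v17 WRITE a 2 -> skip
  v18 WRITE a 16 -> skip
  v19 WRITE a 4 -> skip
  v20 WRITE d 12 -> skip
  v21 WRITE f 19 -> skip
  v22 WRITE c 4 -> skip
  v23 WRITE f 6 -> skip
  v24 WRITE f 0 -> skip
  v25 WRITE c 18 -> skip
  v26 WRITE c 14 -> skip
  v27 WRITE e 12 -> skip
  v28 WRITE f 3 -> skip
Collected: [(3, 13)]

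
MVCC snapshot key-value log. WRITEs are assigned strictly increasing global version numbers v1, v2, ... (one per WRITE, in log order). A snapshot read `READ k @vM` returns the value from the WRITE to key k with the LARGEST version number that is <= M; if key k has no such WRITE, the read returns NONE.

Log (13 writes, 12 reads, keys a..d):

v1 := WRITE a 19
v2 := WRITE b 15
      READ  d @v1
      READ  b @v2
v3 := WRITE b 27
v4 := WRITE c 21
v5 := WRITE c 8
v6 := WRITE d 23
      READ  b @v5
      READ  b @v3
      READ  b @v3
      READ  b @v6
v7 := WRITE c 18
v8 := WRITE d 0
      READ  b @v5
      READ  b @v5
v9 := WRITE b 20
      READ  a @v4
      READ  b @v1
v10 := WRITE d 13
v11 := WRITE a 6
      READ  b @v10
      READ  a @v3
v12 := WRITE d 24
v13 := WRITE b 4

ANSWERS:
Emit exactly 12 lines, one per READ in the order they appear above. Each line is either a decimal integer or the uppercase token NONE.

v1: WRITE a=19  (a history now [(1, 19)])
v2: WRITE b=15  (b history now [(2, 15)])
READ d @v1: history=[] -> no version <= 1 -> NONE
READ b @v2: history=[(2, 15)] -> pick v2 -> 15
v3: WRITE b=27  (b history now [(2, 15), (3, 27)])
v4: WRITE c=21  (c history now [(4, 21)])
v5: WRITE c=8  (c history now [(4, 21), (5, 8)])
v6: WRITE d=23  (d history now [(6, 23)])
READ b @v5: history=[(2, 15), (3, 27)] -> pick v3 -> 27
READ b @v3: history=[(2, 15), (3, 27)] -> pick v3 -> 27
READ b @v3: history=[(2, 15), (3, 27)] -> pick v3 -> 27
READ b @v6: history=[(2, 15), (3, 27)] -> pick v3 -> 27
v7: WRITE c=18  (c history now [(4, 21), (5, 8), (7, 18)])
v8: WRITE d=0  (d history now [(6, 23), (8, 0)])
READ b @v5: history=[(2, 15), (3, 27)] -> pick v3 -> 27
READ b @v5: history=[(2, 15), (3, 27)] -> pick v3 -> 27
v9: WRITE b=20  (b history now [(2, 15), (3, 27), (9, 20)])
READ a @v4: history=[(1, 19)] -> pick v1 -> 19
READ b @v1: history=[(2, 15), (3, 27), (9, 20)] -> no version <= 1 -> NONE
v10: WRITE d=13  (d history now [(6, 23), (8, 0), (10, 13)])
v11: WRITE a=6  (a history now [(1, 19), (11, 6)])
READ b @v10: history=[(2, 15), (3, 27), (9, 20)] -> pick v9 -> 20
READ a @v3: history=[(1, 19), (11, 6)] -> pick v1 -> 19
v12: WRITE d=24  (d history now [(6, 23), (8, 0), (10, 13), (12, 24)])
v13: WRITE b=4  (b history now [(2, 15), (3, 27), (9, 20), (13, 4)])

Answer: NONE
15
27
27
27
27
27
27
19
NONE
20
19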